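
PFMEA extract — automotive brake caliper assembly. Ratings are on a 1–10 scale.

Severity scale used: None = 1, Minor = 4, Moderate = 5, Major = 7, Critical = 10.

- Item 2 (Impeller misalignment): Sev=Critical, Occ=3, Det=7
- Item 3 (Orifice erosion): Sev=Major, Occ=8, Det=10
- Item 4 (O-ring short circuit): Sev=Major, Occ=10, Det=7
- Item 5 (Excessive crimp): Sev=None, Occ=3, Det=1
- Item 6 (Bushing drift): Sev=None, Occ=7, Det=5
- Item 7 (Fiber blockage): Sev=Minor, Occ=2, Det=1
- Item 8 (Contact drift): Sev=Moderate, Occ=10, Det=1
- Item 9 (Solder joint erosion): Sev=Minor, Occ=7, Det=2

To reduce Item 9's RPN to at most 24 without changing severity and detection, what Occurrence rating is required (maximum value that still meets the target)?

Item 9: S=4, O=7, D=2 → current RPN = 56.
Fixed product = 8. Need 8 × O ≤ 24, so O ≤ 24/8 = 3.00.
Maximum integer Occurrence rating = 3 (gives RPN 24; O=4 would give 32 > 24).

3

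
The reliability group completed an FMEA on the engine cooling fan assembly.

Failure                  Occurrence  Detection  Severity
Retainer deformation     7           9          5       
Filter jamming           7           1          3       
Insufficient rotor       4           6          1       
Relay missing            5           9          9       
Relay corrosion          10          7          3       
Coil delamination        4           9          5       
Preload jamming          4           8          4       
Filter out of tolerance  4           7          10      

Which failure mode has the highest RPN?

RPN = Severity × Occurrence × Detection:
  Retainer deformation: 5 × 7 × 9 = 315
  Filter jamming: 3 × 7 × 1 = 21
  Insufficient rotor: 1 × 4 × 6 = 24
  Relay missing: 9 × 5 × 9 = 405
  Relay corrosion: 3 × 10 × 7 = 210
  Coil delamination: 5 × 4 × 9 = 180
  Preload jamming: 4 × 4 × 8 = 128
  Filter out of tolerance: 10 × 4 × 7 = 280
Highest RPN is 405 → Relay missing.

Relay missing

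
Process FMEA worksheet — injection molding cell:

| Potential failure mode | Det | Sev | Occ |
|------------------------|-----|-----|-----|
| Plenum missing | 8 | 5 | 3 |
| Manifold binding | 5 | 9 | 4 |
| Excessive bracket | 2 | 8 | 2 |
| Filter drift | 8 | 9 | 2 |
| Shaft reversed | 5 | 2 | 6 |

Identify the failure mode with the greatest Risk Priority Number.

RPN = Severity × Occurrence × Detection:
  Plenum missing: 5 × 3 × 8 = 120
  Manifold binding: 9 × 4 × 5 = 180
  Excessive bracket: 8 × 2 × 2 = 32
  Filter drift: 9 × 2 × 8 = 144
  Shaft reversed: 2 × 6 × 5 = 60
Highest RPN is 180 → Manifold binding.

Manifold binding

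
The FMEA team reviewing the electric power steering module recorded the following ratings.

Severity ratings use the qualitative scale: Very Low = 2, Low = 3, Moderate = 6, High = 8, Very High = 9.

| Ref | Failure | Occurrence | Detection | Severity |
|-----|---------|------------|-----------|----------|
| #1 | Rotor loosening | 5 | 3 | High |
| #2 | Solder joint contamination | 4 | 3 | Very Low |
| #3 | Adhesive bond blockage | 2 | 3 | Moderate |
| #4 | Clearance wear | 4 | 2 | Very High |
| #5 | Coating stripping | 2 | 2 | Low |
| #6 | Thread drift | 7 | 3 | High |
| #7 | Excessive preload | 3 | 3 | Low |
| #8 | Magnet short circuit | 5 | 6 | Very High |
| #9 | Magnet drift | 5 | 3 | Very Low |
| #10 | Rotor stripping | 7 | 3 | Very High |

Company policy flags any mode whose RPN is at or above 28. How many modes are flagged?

RPN = Severity × Occurrence × Detection:
  #1: 8 × 5 × 3 = 120
  #2: 2 × 4 × 3 = 24
  #3: 6 × 2 × 3 = 36
  #4: 9 × 4 × 2 = 72
  #5: 3 × 2 × 2 = 12
  #6: 8 × 7 × 3 = 168
  #7: 3 × 3 × 3 = 27
  #8: 9 × 5 × 6 = 270
  #9: 2 × 5 × 3 = 30
  #10: 9 × 7 × 3 = 189
Modes with RPN ≥ 28: #1 (120), #3 (36), #4 (72), #6 (168), #8 (270), #9 (30), #10 (189) → 7.

7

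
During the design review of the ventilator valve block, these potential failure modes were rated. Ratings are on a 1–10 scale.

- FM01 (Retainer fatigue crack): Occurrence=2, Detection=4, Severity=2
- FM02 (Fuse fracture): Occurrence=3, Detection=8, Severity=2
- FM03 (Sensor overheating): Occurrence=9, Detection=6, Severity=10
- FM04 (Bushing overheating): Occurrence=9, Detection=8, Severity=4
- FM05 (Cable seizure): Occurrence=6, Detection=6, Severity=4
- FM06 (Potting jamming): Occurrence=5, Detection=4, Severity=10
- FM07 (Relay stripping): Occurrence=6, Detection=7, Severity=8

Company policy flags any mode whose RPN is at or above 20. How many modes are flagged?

6

RPN = Severity × Occurrence × Detection:
  FM01: 2 × 2 × 4 = 16
  FM02: 2 × 3 × 8 = 48
  FM03: 10 × 9 × 6 = 540
  FM04: 4 × 9 × 8 = 288
  FM05: 4 × 6 × 6 = 144
  FM06: 10 × 5 × 4 = 200
  FM07: 8 × 6 × 7 = 336
Modes with RPN ≥ 20: FM02 (48), FM03 (540), FM04 (288), FM05 (144), FM06 (200), FM07 (336) → 6.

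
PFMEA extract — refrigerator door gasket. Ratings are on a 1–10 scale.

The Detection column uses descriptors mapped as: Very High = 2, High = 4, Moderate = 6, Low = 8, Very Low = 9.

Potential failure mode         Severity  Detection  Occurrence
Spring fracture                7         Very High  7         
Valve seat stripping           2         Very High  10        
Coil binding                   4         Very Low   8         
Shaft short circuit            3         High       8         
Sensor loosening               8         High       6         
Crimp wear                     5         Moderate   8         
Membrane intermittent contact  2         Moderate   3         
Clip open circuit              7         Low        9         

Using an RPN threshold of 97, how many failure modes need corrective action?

RPN = Severity × Occurrence × Detection:
  Spring fracture: 7 × 7 × 2 = 98
  Valve seat stripping: 2 × 10 × 2 = 40
  Coil binding: 4 × 8 × 9 = 288
  Shaft short circuit: 3 × 8 × 4 = 96
  Sensor loosening: 8 × 6 × 4 = 192
  Crimp wear: 5 × 8 × 6 = 240
  Membrane intermittent contact: 2 × 3 × 6 = 36
  Clip open circuit: 7 × 9 × 8 = 504
Modes with RPN ≥ 97: Spring fracture (98), Coil binding (288), Sensor loosening (192), Crimp wear (240), Clip open circuit (504) → 5.

5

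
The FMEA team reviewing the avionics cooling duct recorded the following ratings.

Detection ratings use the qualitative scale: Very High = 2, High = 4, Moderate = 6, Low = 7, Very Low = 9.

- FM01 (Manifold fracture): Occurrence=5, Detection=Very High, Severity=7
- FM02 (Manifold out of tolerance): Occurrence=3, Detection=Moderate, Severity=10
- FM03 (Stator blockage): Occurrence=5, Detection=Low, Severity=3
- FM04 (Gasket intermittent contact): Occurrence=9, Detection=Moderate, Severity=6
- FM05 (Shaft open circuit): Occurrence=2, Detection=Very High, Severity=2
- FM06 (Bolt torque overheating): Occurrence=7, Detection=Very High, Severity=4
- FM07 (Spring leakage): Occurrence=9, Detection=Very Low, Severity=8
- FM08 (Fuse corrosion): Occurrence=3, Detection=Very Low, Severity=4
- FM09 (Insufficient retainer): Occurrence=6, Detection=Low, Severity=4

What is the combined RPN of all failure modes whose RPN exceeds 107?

RPN = Severity × Occurrence × Detection:
  FM01: 7 × 5 × 2 = 70
  FM02: 10 × 3 × 6 = 180
  FM03: 3 × 5 × 7 = 105
  FM04: 6 × 9 × 6 = 324
  FM05: 2 × 2 × 2 = 8
  FM06: 4 × 7 × 2 = 56
  FM07: 8 × 9 × 9 = 648
  FM08: 4 × 3 × 9 = 108
  FM09: 4 × 6 × 7 = 168
RPN > 107: FM02 (180), FM04 (324), FM07 (648), FM08 (108), FM09 (168).
Sum: 180 + 324 + 648 + 108 + 168 = 1428.

1428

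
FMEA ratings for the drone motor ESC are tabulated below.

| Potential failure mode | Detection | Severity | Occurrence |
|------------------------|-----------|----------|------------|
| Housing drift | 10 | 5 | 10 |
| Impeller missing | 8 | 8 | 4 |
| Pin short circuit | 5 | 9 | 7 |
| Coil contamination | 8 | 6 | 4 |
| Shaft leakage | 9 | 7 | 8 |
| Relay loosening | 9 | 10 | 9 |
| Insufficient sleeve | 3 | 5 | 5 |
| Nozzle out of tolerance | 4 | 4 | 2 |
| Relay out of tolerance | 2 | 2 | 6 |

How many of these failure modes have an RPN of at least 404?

RPN = Severity × Occurrence × Detection:
  Housing drift: 5 × 10 × 10 = 500
  Impeller missing: 8 × 4 × 8 = 256
  Pin short circuit: 9 × 7 × 5 = 315
  Coil contamination: 6 × 4 × 8 = 192
  Shaft leakage: 7 × 8 × 9 = 504
  Relay loosening: 10 × 9 × 9 = 810
  Insufficient sleeve: 5 × 5 × 3 = 75
  Nozzle out of tolerance: 4 × 2 × 4 = 32
  Relay out of tolerance: 2 × 6 × 2 = 24
Modes with RPN ≥ 404: Housing drift (500), Shaft leakage (504), Relay loosening (810) → 3.

3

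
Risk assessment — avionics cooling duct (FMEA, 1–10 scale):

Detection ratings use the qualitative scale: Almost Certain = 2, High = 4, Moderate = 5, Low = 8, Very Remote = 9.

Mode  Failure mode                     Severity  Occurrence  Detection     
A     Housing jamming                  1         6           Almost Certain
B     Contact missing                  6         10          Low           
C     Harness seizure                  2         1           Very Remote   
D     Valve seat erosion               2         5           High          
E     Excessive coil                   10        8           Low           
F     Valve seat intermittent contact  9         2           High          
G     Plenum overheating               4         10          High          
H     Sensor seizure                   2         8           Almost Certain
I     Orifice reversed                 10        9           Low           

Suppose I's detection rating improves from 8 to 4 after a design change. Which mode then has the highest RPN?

E

RPN = Severity × Occurrence × Detection:
  A: 1 × 6 × 2 = 12
  B: 6 × 10 × 8 = 480
  C: 2 × 1 × 9 = 18
  D: 2 × 5 × 4 = 40
  E: 10 × 8 × 8 = 640
  F: 9 × 2 × 4 = 72
  G: 4 × 10 × 4 = 160
  H: 2 × 8 × 2 = 32
  I: 10 × 9 × 8 = 720
After action: I → 10 × 9 × 4 = 360.
Revised RPNs: E=640, B=480, I=360, G=160, F=72, D=40, H=32, C=18, A=12.
Highest is now E (640).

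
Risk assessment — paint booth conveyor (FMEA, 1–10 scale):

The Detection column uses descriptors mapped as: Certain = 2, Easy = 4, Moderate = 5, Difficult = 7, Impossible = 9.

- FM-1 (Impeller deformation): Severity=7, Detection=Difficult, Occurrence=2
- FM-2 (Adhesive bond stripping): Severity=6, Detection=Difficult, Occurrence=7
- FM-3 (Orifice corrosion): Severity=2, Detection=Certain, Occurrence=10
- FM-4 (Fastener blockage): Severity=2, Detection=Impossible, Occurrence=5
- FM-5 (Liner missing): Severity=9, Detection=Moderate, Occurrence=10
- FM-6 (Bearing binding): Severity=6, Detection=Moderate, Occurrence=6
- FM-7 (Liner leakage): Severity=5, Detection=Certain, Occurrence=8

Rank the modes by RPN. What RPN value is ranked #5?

90

RPN = Severity × Occurrence × Detection:
  FM-1: 7 × 2 × 7 = 98
  FM-2: 6 × 7 × 7 = 294
  FM-3: 2 × 10 × 2 = 40
  FM-4: 2 × 5 × 9 = 90
  FM-5: 9 × 10 × 5 = 450
  FM-6: 6 × 6 × 5 = 180
  FM-7: 5 × 8 × 2 = 80
Sorted descending: 450, 294, 180, 98, 90, 80, 40.
The fifth-highest RPN is 90 (FM-4).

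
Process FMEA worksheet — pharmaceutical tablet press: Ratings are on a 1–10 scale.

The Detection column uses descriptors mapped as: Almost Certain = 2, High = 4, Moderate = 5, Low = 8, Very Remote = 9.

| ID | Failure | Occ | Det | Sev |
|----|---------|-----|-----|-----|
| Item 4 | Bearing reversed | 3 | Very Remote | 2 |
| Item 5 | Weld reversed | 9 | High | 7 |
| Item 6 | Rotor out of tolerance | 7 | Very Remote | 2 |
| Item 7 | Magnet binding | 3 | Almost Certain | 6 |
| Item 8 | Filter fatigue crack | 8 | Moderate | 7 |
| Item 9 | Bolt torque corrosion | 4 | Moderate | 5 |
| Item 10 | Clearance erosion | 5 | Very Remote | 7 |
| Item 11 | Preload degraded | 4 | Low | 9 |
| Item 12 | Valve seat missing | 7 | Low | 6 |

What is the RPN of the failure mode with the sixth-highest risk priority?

RPN = Severity × Occurrence × Detection:
  Item 4: 2 × 3 × 9 = 54
  Item 5: 7 × 9 × 4 = 252
  Item 6: 2 × 7 × 9 = 126
  Item 7: 6 × 3 × 2 = 36
  Item 8: 7 × 8 × 5 = 280
  Item 9: 5 × 4 × 5 = 100
  Item 10: 7 × 5 × 9 = 315
  Item 11: 9 × 4 × 8 = 288
  Item 12: 6 × 7 × 8 = 336
Sorted descending: 336, 315, 288, 280, 252, 126, 100, 54, 36.
The sixth-highest RPN is 126 (Item 6).

126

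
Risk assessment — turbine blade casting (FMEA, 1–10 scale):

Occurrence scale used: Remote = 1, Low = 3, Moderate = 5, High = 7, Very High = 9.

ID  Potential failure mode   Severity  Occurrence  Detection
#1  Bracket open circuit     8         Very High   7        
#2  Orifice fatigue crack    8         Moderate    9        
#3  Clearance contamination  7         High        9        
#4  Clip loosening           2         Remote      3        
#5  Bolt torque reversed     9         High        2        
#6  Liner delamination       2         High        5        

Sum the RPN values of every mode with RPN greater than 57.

1501

RPN = Severity × Occurrence × Detection:
  #1: 8 × 9 × 7 = 504
  #2: 8 × 5 × 9 = 360
  #3: 7 × 7 × 9 = 441
  #4: 2 × 1 × 3 = 6
  #5: 9 × 7 × 2 = 126
  #6: 2 × 7 × 5 = 70
RPN > 57: #1 (504), #2 (360), #3 (441), #5 (126), #6 (70).
Sum: 504 + 360 + 441 + 126 + 70 = 1501.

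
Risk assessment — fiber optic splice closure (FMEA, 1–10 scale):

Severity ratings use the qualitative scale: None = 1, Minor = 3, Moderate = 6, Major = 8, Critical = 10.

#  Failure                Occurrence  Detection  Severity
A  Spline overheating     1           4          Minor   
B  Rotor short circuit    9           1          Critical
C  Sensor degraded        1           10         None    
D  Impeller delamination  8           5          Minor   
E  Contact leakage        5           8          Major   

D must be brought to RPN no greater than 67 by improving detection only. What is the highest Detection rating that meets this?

2

D: S=3, O=8, D=5 → current RPN = 120.
Fixed product = 24. Need 24 × D ≤ 67, so D ≤ 67/24 = 2.79.
Maximum integer Detection rating = 2 (gives RPN 48; D=3 would give 72 > 67).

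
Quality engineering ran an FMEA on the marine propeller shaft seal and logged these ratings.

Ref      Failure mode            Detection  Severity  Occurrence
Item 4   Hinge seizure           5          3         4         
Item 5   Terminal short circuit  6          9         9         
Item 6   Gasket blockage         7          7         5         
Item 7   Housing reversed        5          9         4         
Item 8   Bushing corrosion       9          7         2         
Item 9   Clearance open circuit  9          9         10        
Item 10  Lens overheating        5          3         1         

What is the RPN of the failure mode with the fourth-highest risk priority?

180

RPN = Severity × Occurrence × Detection:
  Item 4: 3 × 4 × 5 = 60
  Item 5: 9 × 9 × 6 = 486
  Item 6: 7 × 5 × 7 = 245
  Item 7: 9 × 4 × 5 = 180
  Item 8: 7 × 2 × 9 = 126
  Item 9: 9 × 10 × 9 = 810
  Item 10: 3 × 1 × 5 = 15
Sorted descending: 810, 486, 245, 180, 126, 60, 15.
The fourth-highest RPN is 180 (Item 7).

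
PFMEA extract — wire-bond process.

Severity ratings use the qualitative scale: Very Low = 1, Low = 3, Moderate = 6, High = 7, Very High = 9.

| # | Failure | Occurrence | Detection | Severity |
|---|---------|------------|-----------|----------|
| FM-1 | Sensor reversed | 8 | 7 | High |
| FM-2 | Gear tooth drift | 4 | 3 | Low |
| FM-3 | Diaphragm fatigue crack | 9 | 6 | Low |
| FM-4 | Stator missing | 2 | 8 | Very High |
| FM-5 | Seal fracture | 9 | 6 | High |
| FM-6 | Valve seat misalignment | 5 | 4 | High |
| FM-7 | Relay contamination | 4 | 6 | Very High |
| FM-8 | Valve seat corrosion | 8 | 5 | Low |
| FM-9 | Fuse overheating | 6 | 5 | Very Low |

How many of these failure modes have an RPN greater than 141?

5

RPN = Severity × Occurrence × Detection:
  FM-1: 7 × 8 × 7 = 392
  FM-2: 3 × 4 × 3 = 36
  FM-3: 3 × 9 × 6 = 162
  FM-4: 9 × 2 × 8 = 144
  FM-5: 7 × 9 × 6 = 378
  FM-6: 7 × 5 × 4 = 140
  FM-7: 9 × 4 × 6 = 216
  FM-8: 3 × 8 × 5 = 120
  FM-9: 1 × 6 × 5 = 30
Modes with RPN > 141: FM-1 (392), FM-3 (162), FM-4 (144), FM-5 (378), FM-7 (216) → 5.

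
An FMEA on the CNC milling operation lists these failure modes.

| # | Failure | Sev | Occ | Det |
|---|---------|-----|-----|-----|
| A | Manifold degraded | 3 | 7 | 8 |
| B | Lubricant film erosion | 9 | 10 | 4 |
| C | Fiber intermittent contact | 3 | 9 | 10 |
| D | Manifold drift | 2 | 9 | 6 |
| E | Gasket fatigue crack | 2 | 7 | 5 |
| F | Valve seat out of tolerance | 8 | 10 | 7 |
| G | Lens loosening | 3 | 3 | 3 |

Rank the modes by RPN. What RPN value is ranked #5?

108

RPN = Severity × Occurrence × Detection:
  A: 3 × 7 × 8 = 168
  B: 9 × 10 × 4 = 360
  C: 3 × 9 × 10 = 270
  D: 2 × 9 × 6 = 108
  E: 2 × 7 × 5 = 70
  F: 8 × 10 × 7 = 560
  G: 3 × 3 × 3 = 27
Sorted descending: 560, 360, 270, 168, 108, 70, 27.
The fifth-highest RPN is 108 (D).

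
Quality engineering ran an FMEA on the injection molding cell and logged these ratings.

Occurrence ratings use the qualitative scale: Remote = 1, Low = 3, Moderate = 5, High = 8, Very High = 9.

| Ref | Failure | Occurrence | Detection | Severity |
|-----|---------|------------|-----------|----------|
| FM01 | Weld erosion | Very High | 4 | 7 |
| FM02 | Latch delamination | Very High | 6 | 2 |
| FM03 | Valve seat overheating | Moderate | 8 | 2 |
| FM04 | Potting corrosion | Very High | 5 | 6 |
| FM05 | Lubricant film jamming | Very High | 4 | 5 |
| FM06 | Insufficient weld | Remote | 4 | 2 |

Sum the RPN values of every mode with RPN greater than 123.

RPN = Severity × Occurrence × Detection:
  FM01: 7 × 9 × 4 = 252
  FM02: 2 × 9 × 6 = 108
  FM03: 2 × 5 × 8 = 80
  FM04: 6 × 9 × 5 = 270
  FM05: 5 × 9 × 4 = 180
  FM06: 2 × 1 × 4 = 8
RPN > 123: FM01 (252), FM04 (270), FM05 (180).
Sum: 252 + 270 + 180 = 702.

702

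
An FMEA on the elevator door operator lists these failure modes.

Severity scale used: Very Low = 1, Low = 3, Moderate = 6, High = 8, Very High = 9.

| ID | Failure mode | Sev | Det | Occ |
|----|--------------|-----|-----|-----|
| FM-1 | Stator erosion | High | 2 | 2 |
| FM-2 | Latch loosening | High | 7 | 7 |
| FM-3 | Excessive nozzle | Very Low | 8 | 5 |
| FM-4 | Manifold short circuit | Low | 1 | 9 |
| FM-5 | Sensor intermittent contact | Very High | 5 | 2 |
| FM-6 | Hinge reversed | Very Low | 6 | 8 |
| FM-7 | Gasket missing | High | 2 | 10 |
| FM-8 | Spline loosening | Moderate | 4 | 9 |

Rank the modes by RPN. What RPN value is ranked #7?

RPN = Severity × Occurrence × Detection:
  FM-1: 8 × 2 × 2 = 32
  FM-2: 8 × 7 × 7 = 392
  FM-3: 1 × 5 × 8 = 40
  FM-4: 3 × 9 × 1 = 27
  FM-5: 9 × 2 × 5 = 90
  FM-6: 1 × 8 × 6 = 48
  FM-7: 8 × 10 × 2 = 160
  FM-8: 6 × 9 × 4 = 216
Sorted descending: 392, 216, 160, 90, 48, 40, 32, 27.
The seventh-highest RPN is 32 (FM-1).

32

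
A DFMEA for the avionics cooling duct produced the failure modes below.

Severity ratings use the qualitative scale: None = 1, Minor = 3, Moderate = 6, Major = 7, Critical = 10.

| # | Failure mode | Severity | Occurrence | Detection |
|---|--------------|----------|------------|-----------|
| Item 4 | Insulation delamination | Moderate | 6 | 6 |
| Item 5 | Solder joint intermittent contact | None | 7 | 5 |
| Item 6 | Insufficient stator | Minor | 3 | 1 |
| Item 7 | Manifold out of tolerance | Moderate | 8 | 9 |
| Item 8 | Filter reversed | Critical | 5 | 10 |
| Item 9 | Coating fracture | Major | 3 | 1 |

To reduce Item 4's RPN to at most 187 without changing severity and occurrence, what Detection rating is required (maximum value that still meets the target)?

Item 4: S=6, O=6, D=6 → current RPN = 216.
Fixed product = 36. Need 36 × D ≤ 187, so D ≤ 187/36 = 5.19.
Maximum integer Detection rating = 5 (gives RPN 180; D=6 would give 216 > 187).

5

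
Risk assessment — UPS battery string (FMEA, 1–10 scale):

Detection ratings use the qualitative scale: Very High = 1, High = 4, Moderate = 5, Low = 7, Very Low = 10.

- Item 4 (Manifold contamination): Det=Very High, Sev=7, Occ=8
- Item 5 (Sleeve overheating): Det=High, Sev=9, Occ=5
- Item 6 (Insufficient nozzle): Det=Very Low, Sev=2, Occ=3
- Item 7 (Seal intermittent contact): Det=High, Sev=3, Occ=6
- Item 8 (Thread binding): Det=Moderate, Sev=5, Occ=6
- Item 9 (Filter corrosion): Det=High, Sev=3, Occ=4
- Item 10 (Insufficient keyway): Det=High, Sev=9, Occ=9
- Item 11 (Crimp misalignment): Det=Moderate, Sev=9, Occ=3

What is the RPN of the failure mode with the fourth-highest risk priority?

135

RPN = Severity × Occurrence × Detection:
  Item 4: 7 × 8 × 1 = 56
  Item 5: 9 × 5 × 4 = 180
  Item 6: 2 × 3 × 10 = 60
  Item 7: 3 × 6 × 4 = 72
  Item 8: 5 × 6 × 5 = 150
  Item 9: 3 × 4 × 4 = 48
  Item 10: 9 × 9 × 4 = 324
  Item 11: 9 × 3 × 5 = 135
Sorted descending: 324, 180, 150, 135, 72, 60, 56, 48.
The fourth-highest RPN is 135 (Item 11).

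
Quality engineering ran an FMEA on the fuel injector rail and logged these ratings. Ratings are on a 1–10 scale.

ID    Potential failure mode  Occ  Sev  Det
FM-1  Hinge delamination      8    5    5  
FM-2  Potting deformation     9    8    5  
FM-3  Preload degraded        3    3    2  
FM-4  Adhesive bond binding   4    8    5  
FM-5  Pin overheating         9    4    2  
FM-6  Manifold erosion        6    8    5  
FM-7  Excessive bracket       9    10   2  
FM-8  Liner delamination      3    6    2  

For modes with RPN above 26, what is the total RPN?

RPN = Severity × Occurrence × Detection:
  FM-1: 5 × 8 × 5 = 200
  FM-2: 8 × 9 × 5 = 360
  FM-3: 3 × 3 × 2 = 18
  FM-4: 8 × 4 × 5 = 160
  FM-5: 4 × 9 × 2 = 72
  FM-6: 8 × 6 × 5 = 240
  FM-7: 10 × 9 × 2 = 180
  FM-8: 6 × 3 × 2 = 36
RPN > 26: FM-1 (200), FM-2 (360), FM-4 (160), FM-5 (72), FM-6 (240), FM-7 (180), FM-8 (36).
Sum: 200 + 360 + 160 + 72 + 240 + 180 + 36 = 1248.

1248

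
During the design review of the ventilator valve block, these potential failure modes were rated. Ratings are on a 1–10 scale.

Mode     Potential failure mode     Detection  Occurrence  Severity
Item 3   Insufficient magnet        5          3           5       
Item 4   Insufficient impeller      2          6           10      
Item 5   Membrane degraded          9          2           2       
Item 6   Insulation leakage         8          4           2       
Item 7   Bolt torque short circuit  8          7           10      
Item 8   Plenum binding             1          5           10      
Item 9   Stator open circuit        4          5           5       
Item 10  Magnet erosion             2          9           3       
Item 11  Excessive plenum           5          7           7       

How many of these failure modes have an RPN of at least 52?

RPN = Severity × Occurrence × Detection:
  Item 3: 5 × 3 × 5 = 75
  Item 4: 10 × 6 × 2 = 120
  Item 5: 2 × 2 × 9 = 36
  Item 6: 2 × 4 × 8 = 64
  Item 7: 10 × 7 × 8 = 560
  Item 8: 10 × 5 × 1 = 50
  Item 9: 5 × 5 × 4 = 100
  Item 10: 3 × 9 × 2 = 54
  Item 11: 7 × 7 × 5 = 245
Modes with RPN ≥ 52: Item 3 (75), Item 4 (120), Item 6 (64), Item 7 (560), Item 9 (100), Item 10 (54), Item 11 (245) → 7.

7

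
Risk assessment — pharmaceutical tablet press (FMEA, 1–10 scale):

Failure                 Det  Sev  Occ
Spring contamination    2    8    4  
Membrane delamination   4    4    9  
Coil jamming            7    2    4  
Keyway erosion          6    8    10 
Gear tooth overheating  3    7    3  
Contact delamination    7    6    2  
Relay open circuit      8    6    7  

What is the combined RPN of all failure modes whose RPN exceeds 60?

1171

RPN = Severity × Occurrence × Detection:
  Spring contamination: 8 × 4 × 2 = 64
  Membrane delamination: 4 × 9 × 4 = 144
  Coil jamming: 2 × 4 × 7 = 56
  Keyway erosion: 8 × 10 × 6 = 480
  Gear tooth overheating: 7 × 3 × 3 = 63
  Contact delamination: 6 × 2 × 7 = 84
  Relay open circuit: 6 × 7 × 8 = 336
RPN > 60: Spring contamination (64), Membrane delamination (144), Keyway erosion (480), Gear tooth overheating (63), Contact delamination (84), Relay open circuit (336).
Sum: 64 + 144 + 480 + 63 + 84 + 336 = 1171.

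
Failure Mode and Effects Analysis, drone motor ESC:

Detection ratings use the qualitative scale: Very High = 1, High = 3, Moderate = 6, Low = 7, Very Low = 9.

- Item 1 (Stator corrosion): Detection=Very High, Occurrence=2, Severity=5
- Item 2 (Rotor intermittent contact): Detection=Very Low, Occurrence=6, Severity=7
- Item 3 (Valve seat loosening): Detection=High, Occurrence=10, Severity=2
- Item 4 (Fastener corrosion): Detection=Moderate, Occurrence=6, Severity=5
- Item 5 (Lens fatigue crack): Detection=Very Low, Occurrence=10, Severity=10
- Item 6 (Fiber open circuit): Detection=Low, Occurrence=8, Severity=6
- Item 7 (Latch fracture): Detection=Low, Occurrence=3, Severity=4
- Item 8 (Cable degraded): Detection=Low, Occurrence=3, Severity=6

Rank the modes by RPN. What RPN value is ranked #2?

RPN = Severity × Occurrence × Detection:
  Item 1: 5 × 2 × 1 = 10
  Item 2: 7 × 6 × 9 = 378
  Item 3: 2 × 10 × 3 = 60
  Item 4: 5 × 6 × 6 = 180
  Item 5: 10 × 10 × 9 = 900
  Item 6: 6 × 8 × 7 = 336
  Item 7: 4 × 3 × 7 = 84
  Item 8: 6 × 3 × 7 = 126
Sorted descending: 900, 378, 336, 180, 126, 84, 60, 10.
The second-highest RPN is 378 (Item 2).

378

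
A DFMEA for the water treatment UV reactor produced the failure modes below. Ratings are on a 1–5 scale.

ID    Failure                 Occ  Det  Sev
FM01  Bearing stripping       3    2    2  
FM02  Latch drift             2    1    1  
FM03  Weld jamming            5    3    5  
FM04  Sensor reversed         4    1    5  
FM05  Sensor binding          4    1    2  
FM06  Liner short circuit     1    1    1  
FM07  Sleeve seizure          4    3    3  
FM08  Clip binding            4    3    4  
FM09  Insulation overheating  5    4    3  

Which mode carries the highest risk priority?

FM03

RPN = Severity × Occurrence × Detection:
  FM01: 2 × 3 × 2 = 12
  FM02: 1 × 2 × 1 = 2
  FM03: 5 × 5 × 3 = 75
  FM04: 5 × 4 × 1 = 20
  FM05: 2 × 4 × 1 = 8
  FM06: 1 × 1 × 1 = 1
  FM07: 3 × 4 × 3 = 36
  FM08: 4 × 4 × 3 = 48
  FM09: 3 × 5 × 4 = 60
Highest RPN is 75 → FM03.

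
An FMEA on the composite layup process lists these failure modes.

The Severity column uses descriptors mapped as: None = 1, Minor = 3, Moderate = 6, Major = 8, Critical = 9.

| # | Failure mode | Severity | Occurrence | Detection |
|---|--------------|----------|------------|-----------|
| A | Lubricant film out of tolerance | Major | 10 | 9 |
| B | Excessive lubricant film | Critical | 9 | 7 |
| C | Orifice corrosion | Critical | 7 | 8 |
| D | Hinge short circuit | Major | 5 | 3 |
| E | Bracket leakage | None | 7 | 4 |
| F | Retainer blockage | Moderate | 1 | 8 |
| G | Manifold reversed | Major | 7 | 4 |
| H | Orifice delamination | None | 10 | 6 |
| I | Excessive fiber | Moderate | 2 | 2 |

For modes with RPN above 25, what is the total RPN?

2271

RPN = Severity × Occurrence × Detection:
  A: 8 × 10 × 9 = 720
  B: 9 × 9 × 7 = 567
  C: 9 × 7 × 8 = 504
  D: 8 × 5 × 3 = 120
  E: 1 × 7 × 4 = 28
  F: 6 × 1 × 8 = 48
  G: 8 × 7 × 4 = 224
  H: 1 × 10 × 6 = 60
  I: 6 × 2 × 2 = 24
RPN > 25: A (720), B (567), C (504), D (120), E (28), F (48), G (224), H (60).
Sum: 720 + 567 + 504 + 120 + 28 + 48 + 224 + 60 = 2271.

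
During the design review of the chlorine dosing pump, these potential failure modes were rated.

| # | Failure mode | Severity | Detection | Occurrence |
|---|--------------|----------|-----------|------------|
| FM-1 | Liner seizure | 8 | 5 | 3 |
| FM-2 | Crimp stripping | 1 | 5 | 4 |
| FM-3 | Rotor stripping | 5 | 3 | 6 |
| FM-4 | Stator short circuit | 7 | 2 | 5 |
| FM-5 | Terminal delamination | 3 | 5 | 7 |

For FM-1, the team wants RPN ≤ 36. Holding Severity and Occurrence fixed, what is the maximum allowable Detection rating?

FM-1: S=8, O=3, D=5 → current RPN = 120.
Fixed product = 24. Need 24 × D ≤ 36, so D ≤ 36/24 = 1.50.
Maximum integer Detection rating = 1 (gives RPN 24; D=2 would give 48 > 36).

1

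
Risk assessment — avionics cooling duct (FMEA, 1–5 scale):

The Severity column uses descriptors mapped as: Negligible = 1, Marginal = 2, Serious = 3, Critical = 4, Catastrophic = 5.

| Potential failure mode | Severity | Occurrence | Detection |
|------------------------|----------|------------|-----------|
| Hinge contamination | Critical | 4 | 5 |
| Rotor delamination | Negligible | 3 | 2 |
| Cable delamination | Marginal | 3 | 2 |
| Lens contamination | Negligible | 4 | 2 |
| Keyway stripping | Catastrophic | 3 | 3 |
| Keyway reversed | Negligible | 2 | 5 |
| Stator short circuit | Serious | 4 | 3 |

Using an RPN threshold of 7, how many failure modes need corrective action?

6

RPN = Severity × Occurrence × Detection:
  Hinge contamination: 4 × 4 × 5 = 80
  Rotor delamination: 1 × 3 × 2 = 6
  Cable delamination: 2 × 3 × 2 = 12
  Lens contamination: 1 × 4 × 2 = 8
  Keyway stripping: 5 × 3 × 3 = 45
  Keyway reversed: 1 × 2 × 5 = 10
  Stator short circuit: 3 × 4 × 3 = 36
Modes with RPN ≥ 7: Hinge contamination (80), Cable delamination (12), Lens contamination (8), Keyway stripping (45), Keyway reversed (10), Stator short circuit (36) → 6.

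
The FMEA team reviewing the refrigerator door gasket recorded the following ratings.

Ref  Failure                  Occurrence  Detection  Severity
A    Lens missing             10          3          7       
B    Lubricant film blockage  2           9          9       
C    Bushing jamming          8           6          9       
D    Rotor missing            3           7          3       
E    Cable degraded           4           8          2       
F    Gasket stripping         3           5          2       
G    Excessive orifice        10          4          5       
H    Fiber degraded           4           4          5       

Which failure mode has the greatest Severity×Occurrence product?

C

Criticality = Severity × Occurrence:
  A: 7 × 10 = 70
  B: 9 × 2 = 18
  C: 9 × 8 = 72
  D: 3 × 3 = 9
  E: 2 × 4 = 8
  F: 2 × 3 = 6
  G: 5 × 10 = 50
  H: 5 × 4 = 20
Highest criticality is 72 → C.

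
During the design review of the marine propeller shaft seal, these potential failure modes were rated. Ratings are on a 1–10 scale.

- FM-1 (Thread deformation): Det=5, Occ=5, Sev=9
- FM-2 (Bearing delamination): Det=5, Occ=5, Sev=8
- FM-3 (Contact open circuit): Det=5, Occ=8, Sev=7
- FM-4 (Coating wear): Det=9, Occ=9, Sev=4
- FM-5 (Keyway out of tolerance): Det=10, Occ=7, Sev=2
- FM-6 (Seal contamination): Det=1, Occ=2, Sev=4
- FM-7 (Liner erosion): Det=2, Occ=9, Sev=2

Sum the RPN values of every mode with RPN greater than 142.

1029

RPN = Severity × Occurrence × Detection:
  FM-1: 9 × 5 × 5 = 225
  FM-2: 8 × 5 × 5 = 200
  FM-3: 7 × 8 × 5 = 280
  FM-4: 4 × 9 × 9 = 324
  FM-5: 2 × 7 × 10 = 140
  FM-6: 4 × 2 × 1 = 8
  FM-7: 2 × 9 × 2 = 36
RPN > 142: FM-1 (225), FM-2 (200), FM-3 (280), FM-4 (324).
Sum: 225 + 200 + 280 + 324 = 1029.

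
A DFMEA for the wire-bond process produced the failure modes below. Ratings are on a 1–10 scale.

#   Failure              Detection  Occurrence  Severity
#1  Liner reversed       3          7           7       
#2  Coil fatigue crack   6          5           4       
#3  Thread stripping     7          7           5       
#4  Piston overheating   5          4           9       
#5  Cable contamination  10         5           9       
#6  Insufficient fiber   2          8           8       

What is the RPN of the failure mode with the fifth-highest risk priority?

RPN = Severity × Occurrence × Detection:
  #1: 7 × 7 × 3 = 147
  #2: 4 × 5 × 6 = 120
  #3: 5 × 7 × 7 = 245
  #4: 9 × 4 × 5 = 180
  #5: 9 × 5 × 10 = 450
  #6: 8 × 8 × 2 = 128
Sorted descending: 450, 245, 180, 147, 128, 120.
The fifth-highest RPN is 128 (#6).

128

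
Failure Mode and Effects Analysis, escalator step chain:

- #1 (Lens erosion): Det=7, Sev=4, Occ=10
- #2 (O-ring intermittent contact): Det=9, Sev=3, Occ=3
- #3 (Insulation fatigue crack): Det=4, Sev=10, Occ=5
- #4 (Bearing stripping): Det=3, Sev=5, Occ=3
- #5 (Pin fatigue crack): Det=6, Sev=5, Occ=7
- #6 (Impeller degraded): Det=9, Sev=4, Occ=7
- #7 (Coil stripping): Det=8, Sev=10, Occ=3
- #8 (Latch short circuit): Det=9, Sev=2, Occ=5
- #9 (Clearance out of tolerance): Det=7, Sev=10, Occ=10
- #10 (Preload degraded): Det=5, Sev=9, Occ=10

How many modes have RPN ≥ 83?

RPN = Severity × Occurrence × Detection:
  #1: 4 × 10 × 7 = 280
  #2: 3 × 3 × 9 = 81
  #3: 10 × 5 × 4 = 200
  #4: 5 × 3 × 3 = 45
  #5: 5 × 7 × 6 = 210
  #6: 4 × 7 × 9 = 252
  #7: 10 × 3 × 8 = 240
  #8: 2 × 5 × 9 = 90
  #9: 10 × 10 × 7 = 700
  #10: 9 × 10 × 5 = 450
Modes with RPN ≥ 83: #1 (280), #3 (200), #5 (210), #6 (252), #7 (240), #8 (90), #9 (700), #10 (450) → 8.

8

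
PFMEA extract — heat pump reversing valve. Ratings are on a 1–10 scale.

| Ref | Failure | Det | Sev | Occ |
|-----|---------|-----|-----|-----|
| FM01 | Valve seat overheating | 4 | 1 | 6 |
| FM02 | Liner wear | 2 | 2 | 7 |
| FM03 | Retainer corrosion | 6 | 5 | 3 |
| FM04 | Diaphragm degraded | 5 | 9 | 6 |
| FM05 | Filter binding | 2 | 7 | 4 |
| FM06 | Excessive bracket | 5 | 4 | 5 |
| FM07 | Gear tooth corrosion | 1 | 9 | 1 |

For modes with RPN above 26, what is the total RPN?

544

RPN = Severity × Occurrence × Detection:
  FM01: 1 × 6 × 4 = 24
  FM02: 2 × 7 × 2 = 28
  FM03: 5 × 3 × 6 = 90
  FM04: 9 × 6 × 5 = 270
  FM05: 7 × 4 × 2 = 56
  FM06: 4 × 5 × 5 = 100
  FM07: 9 × 1 × 1 = 9
RPN > 26: FM02 (28), FM03 (90), FM04 (270), FM05 (56), FM06 (100).
Sum: 28 + 90 + 270 + 56 + 100 = 544.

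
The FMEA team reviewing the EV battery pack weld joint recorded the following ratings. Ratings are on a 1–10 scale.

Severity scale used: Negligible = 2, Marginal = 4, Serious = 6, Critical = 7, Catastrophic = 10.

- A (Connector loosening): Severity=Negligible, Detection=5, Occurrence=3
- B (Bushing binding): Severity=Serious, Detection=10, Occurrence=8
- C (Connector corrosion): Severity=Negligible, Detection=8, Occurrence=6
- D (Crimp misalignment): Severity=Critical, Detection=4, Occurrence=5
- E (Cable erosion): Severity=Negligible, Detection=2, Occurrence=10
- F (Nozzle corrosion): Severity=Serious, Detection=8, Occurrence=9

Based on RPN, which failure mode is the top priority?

RPN = Severity × Occurrence × Detection:
  A: 2 × 3 × 5 = 30
  B: 6 × 8 × 10 = 480
  C: 2 × 6 × 8 = 96
  D: 7 × 5 × 4 = 140
  E: 2 × 10 × 2 = 40
  F: 6 × 9 × 8 = 432
Highest RPN is 480 → B.

B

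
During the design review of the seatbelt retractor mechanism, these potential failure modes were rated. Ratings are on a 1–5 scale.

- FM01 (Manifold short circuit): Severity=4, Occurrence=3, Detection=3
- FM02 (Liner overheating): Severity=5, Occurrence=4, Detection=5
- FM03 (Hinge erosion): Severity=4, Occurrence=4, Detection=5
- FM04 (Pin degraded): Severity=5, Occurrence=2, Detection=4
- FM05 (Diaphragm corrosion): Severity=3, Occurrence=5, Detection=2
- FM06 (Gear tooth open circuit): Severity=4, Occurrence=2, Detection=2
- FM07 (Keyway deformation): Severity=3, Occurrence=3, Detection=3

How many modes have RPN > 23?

RPN = Severity × Occurrence × Detection:
  FM01: 4 × 3 × 3 = 36
  FM02: 5 × 4 × 5 = 100
  FM03: 4 × 4 × 5 = 80
  FM04: 5 × 2 × 4 = 40
  FM05: 3 × 5 × 2 = 30
  FM06: 4 × 2 × 2 = 16
  FM07: 3 × 3 × 3 = 27
Modes with RPN > 23: FM01 (36), FM02 (100), FM03 (80), FM04 (40), FM05 (30), FM07 (27) → 6.

6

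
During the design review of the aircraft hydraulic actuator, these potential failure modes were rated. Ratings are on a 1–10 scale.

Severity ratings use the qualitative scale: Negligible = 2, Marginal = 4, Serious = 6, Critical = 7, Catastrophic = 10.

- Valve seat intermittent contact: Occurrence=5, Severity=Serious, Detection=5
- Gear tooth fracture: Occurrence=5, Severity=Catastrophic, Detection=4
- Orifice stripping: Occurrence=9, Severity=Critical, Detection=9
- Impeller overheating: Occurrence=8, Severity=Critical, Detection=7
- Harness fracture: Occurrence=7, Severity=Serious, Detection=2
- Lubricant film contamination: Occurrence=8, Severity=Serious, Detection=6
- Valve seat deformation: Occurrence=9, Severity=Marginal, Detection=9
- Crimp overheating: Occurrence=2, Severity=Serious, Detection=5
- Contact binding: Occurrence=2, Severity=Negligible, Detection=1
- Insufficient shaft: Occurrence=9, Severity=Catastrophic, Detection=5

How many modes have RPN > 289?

4

RPN = Severity × Occurrence × Detection:
  Valve seat intermittent contact: 6 × 5 × 5 = 150
  Gear tooth fracture: 10 × 5 × 4 = 200
  Orifice stripping: 7 × 9 × 9 = 567
  Impeller overheating: 7 × 8 × 7 = 392
  Harness fracture: 6 × 7 × 2 = 84
  Lubricant film contamination: 6 × 8 × 6 = 288
  Valve seat deformation: 4 × 9 × 9 = 324
  Crimp overheating: 6 × 2 × 5 = 60
  Contact binding: 2 × 2 × 1 = 4
  Insufficient shaft: 10 × 9 × 5 = 450
Modes with RPN > 289: Orifice stripping (567), Impeller overheating (392), Valve seat deformation (324), Insufficient shaft (450) → 4.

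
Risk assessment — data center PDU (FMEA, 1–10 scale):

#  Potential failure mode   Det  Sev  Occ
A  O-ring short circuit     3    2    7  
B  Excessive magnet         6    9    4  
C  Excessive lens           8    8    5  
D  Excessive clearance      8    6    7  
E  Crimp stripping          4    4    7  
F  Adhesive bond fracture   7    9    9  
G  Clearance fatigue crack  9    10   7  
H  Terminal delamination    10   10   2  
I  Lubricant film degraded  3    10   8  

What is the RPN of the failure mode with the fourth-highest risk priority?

320

RPN = Severity × Occurrence × Detection:
  A: 2 × 7 × 3 = 42
  B: 9 × 4 × 6 = 216
  C: 8 × 5 × 8 = 320
  D: 6 × 7 × 8 = 336
  E: 4 × 7 × 4 = 112
  F: 9 × 9 × 7 = 567
  G: 10 × 7 × 9 = 630
  H: 10 × 2 × 10 = 200
  I: 10 × 8 × 3 = 240
Sorted descending: 630, 567, 336, 320, 240, 216, 200, 112, 42.
The fourth-highest RPN is 320 (C).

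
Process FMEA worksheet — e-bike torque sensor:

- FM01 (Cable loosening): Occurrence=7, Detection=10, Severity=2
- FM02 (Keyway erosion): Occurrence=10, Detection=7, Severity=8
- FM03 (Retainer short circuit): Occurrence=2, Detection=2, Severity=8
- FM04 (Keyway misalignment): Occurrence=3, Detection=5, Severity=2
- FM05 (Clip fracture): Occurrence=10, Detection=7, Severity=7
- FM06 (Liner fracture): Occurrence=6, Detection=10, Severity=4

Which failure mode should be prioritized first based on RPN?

RPN = Severity × Occurrence × Detection:
  FM01: 2 × 7 × 10 = 140
  FM02: 8 × 10 × 7 = 560
  FM03: 8 × 2 × 2 = 32
  FM04: 2 × 3 × 5 = 30
  FM05: 7 × 10 × 7 = 490
  FM06: 4 × 6 × 10 = 240
Highest RPN is 560 → FM02.

FM02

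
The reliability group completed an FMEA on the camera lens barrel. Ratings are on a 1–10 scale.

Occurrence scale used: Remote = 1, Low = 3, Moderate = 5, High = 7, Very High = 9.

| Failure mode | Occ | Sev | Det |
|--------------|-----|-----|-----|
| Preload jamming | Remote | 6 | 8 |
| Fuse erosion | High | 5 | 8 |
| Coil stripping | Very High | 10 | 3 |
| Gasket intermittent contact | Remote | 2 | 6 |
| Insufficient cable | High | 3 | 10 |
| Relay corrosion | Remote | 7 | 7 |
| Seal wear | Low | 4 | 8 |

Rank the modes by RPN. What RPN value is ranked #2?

RPN = Severity × Occurrence × Detection:
  Preload jamming: 6 × 1 × 8 = 48
  Fuse erosion: 5 × 7 × 8 = 280
  Coil stripping: 10 × 9 × 3 = 270
  Gasket intermittent contact: 2 × 1 × 6 = 12
  Insufficient cable: 3 × 7 × 10 = 210
  Relay corrosion: 7 × 1 × 7 = 49
  Seal wear: 4 × 3 × 8 = 96
Sorted descending: 280, 270, 210, 96, 49, 48, 12.
The second-highest RPN is 270 (Coil stripping).

270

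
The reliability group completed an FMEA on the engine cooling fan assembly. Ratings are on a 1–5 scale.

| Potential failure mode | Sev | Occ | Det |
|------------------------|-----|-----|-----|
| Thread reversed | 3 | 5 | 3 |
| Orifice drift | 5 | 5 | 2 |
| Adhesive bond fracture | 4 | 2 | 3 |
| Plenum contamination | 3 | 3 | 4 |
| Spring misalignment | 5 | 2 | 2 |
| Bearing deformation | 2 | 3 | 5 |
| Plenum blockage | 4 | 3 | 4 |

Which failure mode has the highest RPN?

RPN = Severity × Occurrence × Detection:
  Thread reversed: 3 × 5 × 3 = 45
  Orifice drift: 5 × 5 × 2 = 50
  Adhesive bond fracture: 4 × 2 × 3 = 24
  Plenum contamination: 3 × 3 × 4 = 36
  Spring misalignment: 5 × 2 × 2 = 20
  Bearing deformation: 2 × 3 × 5 = 30
  Plenum blockage: 4 × 3 × 4 = 48
Highest RPN is 50 → Orifice drift.

Orifice drift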